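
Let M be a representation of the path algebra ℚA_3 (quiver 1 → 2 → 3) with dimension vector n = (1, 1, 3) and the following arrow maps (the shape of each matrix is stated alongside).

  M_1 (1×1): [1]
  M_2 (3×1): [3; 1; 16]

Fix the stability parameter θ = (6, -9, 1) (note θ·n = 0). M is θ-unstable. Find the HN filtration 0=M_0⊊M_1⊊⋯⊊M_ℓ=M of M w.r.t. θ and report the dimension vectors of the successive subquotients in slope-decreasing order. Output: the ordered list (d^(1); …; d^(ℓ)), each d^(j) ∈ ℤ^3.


Interval decomposition of M: I[1,3], I[3,3]^2.
HN type (ℓ=2): μ^(1)=1; μ^(2)=-3/2

((0, 0, 3); (1, 1, 0))


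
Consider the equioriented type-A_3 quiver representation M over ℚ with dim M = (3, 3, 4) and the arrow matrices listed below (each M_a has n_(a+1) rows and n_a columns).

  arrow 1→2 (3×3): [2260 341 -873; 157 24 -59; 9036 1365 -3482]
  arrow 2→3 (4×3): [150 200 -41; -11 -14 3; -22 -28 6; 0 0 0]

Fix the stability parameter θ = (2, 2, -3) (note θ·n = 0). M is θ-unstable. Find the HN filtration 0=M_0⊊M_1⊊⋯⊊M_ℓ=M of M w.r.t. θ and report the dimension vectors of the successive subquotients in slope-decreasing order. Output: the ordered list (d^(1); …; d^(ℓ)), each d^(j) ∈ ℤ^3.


Via rank(M_{q-1}∘⋯∘M_p): M ≅ I[1,2], I[1,3]^2, I[3,3]^2.
μ_θ-semistable layers: μ^(1)=2; μ^(2)=1/3; μ^(3)=-3

((1, 1, 0); (2, 2, 2); (0, 0, 2))


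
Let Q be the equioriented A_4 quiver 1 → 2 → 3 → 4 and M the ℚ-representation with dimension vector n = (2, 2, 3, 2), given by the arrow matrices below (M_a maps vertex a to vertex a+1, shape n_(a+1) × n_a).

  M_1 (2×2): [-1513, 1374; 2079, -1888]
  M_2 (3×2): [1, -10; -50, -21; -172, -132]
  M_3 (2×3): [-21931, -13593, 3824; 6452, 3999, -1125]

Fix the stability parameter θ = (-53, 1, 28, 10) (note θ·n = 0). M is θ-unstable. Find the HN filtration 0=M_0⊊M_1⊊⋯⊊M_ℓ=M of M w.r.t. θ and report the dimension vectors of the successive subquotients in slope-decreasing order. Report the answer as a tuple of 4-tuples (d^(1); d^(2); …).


Via rank(M_{q-1}∘⋯∘M_p): M ≅ I[1,4]^2, I[3,3].
μ_θ-semistable layers: μ^(1)=28; μ^(2)=19; μ^(3)=1; μ^(4)=-53

((0, 0, 1, 0); (0, 0, 2, 2); (0, 2, 0, 0); (2, 0, 0, 0))


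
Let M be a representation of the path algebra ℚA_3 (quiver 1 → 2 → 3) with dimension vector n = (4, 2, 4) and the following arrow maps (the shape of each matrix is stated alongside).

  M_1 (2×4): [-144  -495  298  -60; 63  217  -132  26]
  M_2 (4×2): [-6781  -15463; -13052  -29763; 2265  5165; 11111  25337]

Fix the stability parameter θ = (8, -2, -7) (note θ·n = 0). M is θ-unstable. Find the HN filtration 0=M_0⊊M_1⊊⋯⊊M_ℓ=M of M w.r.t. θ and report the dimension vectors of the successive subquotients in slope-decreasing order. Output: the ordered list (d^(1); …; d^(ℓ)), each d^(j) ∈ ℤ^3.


Barcode: M ≅ I[1,1]^2, I[1,3]^2, I[3,3]^2. HN layers by μ_θ (3 steps, strictly decreasing):
  μ^(1)=8; μ^(2)=-1/3; μ^(3)=-7

((2, 0, 0); (2, 2, 2); (0, 0, 2))


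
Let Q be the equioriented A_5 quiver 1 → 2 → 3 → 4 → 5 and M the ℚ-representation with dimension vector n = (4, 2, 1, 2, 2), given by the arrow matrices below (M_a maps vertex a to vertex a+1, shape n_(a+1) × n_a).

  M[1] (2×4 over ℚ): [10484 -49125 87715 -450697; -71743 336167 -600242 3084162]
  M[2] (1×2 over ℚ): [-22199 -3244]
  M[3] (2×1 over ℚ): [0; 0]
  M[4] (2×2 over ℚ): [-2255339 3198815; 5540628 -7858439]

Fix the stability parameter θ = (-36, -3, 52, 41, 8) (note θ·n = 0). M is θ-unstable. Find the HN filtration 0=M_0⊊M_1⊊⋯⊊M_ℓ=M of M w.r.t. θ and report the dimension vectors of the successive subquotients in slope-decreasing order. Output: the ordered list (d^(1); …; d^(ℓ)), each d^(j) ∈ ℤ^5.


Barcode: M ≅ I[1,1]^2, I[1,2], I[1,3], I[4,5]^2. HN layers by μ_θ (4 steps, strictly decreasing):
  μ^(1)=52; μ^(2)=49/2; μ^(3)=-3; μ^(4)=-36

((0, 0, 1, 0, 0); (0, 0, 0, 2, 2); (0, 2, 0, 0, 0); (4, 0, 0, 0, 0))


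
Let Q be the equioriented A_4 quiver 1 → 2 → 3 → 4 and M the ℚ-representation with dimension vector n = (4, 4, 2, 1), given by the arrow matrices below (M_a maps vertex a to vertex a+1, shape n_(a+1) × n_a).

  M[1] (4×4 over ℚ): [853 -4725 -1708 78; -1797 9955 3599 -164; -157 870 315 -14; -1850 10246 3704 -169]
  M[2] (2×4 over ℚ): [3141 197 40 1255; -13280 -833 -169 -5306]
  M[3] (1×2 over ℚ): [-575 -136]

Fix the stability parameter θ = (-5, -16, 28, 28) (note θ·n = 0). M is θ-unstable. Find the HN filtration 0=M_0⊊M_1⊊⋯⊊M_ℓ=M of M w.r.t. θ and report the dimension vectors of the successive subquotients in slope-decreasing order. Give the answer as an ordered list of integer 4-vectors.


Via rank(M_{q-1}∘⋯∘M_p): M ≅ I[1,2]^2, I[1,3], I[1,4].
μ_θ-semistable layers: μ^(1)=28; μ^(2)=-21/2

((0, 0, 2, 1); (4, 4, 0, 0))


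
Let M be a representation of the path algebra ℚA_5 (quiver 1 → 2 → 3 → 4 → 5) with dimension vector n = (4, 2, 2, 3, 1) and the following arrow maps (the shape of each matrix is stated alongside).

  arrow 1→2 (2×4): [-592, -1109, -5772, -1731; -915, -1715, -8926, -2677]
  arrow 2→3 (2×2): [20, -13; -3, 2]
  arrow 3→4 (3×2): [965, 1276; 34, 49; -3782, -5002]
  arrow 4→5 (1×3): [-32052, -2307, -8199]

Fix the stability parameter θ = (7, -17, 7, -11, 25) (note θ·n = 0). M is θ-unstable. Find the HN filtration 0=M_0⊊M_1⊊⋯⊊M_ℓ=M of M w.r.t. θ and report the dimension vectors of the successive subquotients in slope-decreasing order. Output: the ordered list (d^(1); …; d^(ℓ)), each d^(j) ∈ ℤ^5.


Barcode: M ≅ I[1,1]^2, I[1,4], I[1,5], I[4,4]. HN layers by μ_θ (5 steps, strictly decreasing):
  μ^(1)=25; μ^(2)=7; μ^(3)=-2; μ^(4)=-5; μ^(5)=-11

((0, 0, 0, 0, 1); (2, 0, 0, 0, 0); (0, 0, 2, 2, 0); (2, 2, 0, 0, 0); (0, 0, 0, 1, 0))


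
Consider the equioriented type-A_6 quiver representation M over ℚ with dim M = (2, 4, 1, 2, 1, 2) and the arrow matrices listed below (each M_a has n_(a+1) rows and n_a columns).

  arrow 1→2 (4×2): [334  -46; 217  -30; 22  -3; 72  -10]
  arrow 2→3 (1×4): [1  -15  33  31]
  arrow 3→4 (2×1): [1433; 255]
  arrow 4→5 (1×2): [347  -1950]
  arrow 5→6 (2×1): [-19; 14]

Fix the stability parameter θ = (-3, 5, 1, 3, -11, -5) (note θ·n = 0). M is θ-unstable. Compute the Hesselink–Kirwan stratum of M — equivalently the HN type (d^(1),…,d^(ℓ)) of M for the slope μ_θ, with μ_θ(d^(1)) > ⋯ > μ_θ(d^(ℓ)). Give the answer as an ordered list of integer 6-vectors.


Barcode: M ≅ I[1,2], I[1,6], I[2,2]^2, I[4,4], I[6,6]. HN layers by μ_θ (5 steps, strictly decreasing):
  μ^(1)=5; μ^(2)=3; μ^(3)=-7/5; μ^(4)=-3; μ^(5)=-5

((0, 3, 0, 0, 0, 0); (0, 0, 0, 1, 0, 0); (0, 1, 1, 1, 1, 1); (2, 0, 0, 0, 0, 0); (0, 0, 0, 0, 0, 1))


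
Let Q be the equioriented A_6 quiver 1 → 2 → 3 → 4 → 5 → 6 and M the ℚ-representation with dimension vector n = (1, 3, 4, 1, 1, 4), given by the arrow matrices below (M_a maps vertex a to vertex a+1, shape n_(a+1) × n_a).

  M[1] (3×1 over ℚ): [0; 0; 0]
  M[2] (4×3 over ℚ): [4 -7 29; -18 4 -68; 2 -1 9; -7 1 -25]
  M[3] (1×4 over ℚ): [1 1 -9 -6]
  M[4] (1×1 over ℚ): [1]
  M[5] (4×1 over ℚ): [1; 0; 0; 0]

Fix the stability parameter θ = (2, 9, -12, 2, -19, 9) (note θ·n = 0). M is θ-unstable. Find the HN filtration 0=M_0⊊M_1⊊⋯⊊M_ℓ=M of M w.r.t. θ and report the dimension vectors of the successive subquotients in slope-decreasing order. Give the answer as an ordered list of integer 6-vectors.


Interval decomposition of M: I[1,1], I[2,3]^2, I[2,6], I[3,3], I[6,6]^3.
HN type (ℓ=5): μ^(1)=9; μ^(2)=2; μ^(3)=-3/2; μ^(4)=-5; μ^(5)=-12

((0, 0, 0, 0, 0, 4); (1, 0, 0, 0, 0, 0); (0, 2, 2, 0, 0, 0); (0, 1, 1, 1, 1, 0); (0, 0, 1, 0, 0, 0))


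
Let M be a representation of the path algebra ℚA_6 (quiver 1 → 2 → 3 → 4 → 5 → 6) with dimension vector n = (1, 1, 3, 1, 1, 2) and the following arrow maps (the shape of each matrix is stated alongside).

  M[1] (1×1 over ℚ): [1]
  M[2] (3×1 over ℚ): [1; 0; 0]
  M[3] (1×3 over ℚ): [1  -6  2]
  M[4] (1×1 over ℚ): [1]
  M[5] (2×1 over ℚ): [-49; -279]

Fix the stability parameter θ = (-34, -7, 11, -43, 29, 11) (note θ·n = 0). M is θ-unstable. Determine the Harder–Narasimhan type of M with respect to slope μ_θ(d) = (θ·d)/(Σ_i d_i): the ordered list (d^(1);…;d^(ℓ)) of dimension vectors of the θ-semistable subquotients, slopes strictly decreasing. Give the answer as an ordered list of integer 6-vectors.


Barcode: M ≅ I[1,6], I[3,3]^2, I[6,6]. HN layers by μ_θ (4 steps, strictly decreasing):
  μ^(1)=20; μ^(2)=11; μ^(3)=-13; μ^(4)=-34

((0, 0, 0, 0, 1, 1); (0, 0, 2, 0, 0, 1); (0, 1, 1, 1, 0, 0); (1, 0, 0, 0, 0, 0))


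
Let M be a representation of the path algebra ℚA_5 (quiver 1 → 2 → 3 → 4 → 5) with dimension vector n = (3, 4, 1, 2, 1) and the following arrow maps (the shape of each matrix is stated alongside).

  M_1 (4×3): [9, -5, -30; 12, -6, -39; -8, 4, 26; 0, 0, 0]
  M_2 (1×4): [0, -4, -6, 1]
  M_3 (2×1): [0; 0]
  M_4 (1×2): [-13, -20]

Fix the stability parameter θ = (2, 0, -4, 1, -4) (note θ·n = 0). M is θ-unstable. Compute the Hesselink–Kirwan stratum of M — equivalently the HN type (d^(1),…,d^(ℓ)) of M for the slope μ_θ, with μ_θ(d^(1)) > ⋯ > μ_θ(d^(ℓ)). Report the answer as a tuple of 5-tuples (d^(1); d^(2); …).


Interval decomposition of M: I[1,1], I[1,2]^2, I[2,2], I[2,3], I[4,4], I[4,5].
HN type (ℓ=5): μ^(1)=2; μ^(2)=1; μ^(3)=0; μ^(4)=-3/2; μ^(5)=-2

((1, 0, 0, 0, 0); (2, 2, 0, 1, 0); (0, 1, 0, 0, 0); (0, 0, 0, 1, 1); (0, 1, 1, 0, 0))


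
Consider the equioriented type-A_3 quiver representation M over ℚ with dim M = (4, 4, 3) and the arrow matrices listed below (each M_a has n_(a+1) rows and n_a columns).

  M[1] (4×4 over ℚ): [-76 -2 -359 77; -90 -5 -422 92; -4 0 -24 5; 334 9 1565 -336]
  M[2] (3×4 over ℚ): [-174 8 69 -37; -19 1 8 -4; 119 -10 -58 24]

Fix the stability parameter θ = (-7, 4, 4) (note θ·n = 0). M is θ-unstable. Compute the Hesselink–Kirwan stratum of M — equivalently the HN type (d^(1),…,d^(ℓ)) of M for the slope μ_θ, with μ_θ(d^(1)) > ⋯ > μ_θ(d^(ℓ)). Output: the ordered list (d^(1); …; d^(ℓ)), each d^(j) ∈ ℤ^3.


Interval decomposition of M: I[1,2], I[1,3]^3.
HN type (ℓ=2): μ^(1)=4; μ^(2)=-7

((0, 4, 3); (4, 0, 0))


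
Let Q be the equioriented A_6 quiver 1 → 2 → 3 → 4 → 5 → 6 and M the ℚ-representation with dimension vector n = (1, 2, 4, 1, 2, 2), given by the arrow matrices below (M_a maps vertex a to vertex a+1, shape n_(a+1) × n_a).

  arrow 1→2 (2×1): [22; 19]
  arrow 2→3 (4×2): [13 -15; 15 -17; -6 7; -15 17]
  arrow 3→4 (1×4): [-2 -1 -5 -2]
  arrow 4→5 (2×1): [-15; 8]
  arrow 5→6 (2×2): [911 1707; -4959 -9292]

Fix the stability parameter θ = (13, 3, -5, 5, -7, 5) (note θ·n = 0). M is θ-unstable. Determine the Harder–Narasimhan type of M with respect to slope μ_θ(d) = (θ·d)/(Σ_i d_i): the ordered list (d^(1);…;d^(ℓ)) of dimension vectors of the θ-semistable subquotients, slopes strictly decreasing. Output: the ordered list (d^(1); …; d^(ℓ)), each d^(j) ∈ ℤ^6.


Interval decomposition of M: I[1,3], I[2,6], I[3,3]^2, I[5,6].
HN type (ℓ=5): μ^(1)=5; μ^(2)=11/3; μ^(3)=-1; μ^(4)=-5; μ^(5)=-7

((0, 0, 0, 0, 0, 2); (1, 1, 1, 0, 0, 0); (0, 1, 1, 1, 1, 0); (0, 0, 2, 0, 0, 0); (0, 0, 0, 0, 1, 0))


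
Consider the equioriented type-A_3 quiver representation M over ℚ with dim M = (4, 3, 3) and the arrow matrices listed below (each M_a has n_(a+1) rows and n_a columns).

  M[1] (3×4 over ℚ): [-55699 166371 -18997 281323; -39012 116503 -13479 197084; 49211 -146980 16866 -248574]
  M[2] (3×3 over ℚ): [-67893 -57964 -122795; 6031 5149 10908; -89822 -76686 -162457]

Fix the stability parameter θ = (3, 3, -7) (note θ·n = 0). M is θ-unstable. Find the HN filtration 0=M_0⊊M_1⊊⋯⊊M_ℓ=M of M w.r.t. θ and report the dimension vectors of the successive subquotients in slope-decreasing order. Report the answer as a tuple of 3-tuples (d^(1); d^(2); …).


Interval decomposition of M: I[1,1], I[1,3]^3.
HN type (ℓ=2): μ^(1)=3; μ^(2)=-1/3

((1, 0, 0); (3, 3, 3))


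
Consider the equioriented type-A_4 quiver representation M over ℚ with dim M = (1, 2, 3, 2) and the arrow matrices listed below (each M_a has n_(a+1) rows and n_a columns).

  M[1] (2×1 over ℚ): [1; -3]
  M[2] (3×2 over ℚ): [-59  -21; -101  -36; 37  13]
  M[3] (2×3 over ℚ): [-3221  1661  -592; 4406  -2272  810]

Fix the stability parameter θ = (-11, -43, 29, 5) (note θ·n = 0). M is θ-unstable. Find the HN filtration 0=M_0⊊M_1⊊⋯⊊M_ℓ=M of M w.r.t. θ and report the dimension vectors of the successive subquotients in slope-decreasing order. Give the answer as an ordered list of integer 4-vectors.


Barcode: M ≅ I[1,4], I[2,4], I[3,3]. HN layers by μ_θ (4 steps, strictly decreasing):
  μ^(1)=29; μ^(2)=17; μ^(3)=-27; μ^(4)=-43

((0, 0, 1, 0); (0, 0, 2, 2); (1, 1, 0, 0); (0, 1, 0, 0))


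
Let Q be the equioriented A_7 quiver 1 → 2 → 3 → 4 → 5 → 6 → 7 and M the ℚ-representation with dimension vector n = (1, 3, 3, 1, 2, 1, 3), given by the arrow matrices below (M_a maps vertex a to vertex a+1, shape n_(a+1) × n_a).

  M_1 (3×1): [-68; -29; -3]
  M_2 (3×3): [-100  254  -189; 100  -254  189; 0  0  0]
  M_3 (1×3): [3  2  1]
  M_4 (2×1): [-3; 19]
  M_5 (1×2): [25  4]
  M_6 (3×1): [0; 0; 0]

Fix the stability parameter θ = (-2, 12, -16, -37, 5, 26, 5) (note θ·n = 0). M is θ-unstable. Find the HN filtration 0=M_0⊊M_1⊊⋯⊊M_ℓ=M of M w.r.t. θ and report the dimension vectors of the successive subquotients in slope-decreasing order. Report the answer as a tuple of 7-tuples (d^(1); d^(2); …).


Via rank(M_{q-1}∘⋯∘M_p): M ≅ I[1,6], I[2,2]^2, I[3,3]^2, I[5,5], I[7,7]^3.
μ_θ-semistable layers: μ^(1)=26; μ^(2)=12; μ^(3)=5; μ^(4)=-43/4; μ^(5)=-16

((0, 0, 0, 0, 0, 1, 0); (0, 2, 0, 0, 0, 0, 0); (0, 0, 0, 0, 2, 0, 3); (1, 1, 1, 1, 0, 0, 0); (0, 0, 2, 0, 0, 0, 0))


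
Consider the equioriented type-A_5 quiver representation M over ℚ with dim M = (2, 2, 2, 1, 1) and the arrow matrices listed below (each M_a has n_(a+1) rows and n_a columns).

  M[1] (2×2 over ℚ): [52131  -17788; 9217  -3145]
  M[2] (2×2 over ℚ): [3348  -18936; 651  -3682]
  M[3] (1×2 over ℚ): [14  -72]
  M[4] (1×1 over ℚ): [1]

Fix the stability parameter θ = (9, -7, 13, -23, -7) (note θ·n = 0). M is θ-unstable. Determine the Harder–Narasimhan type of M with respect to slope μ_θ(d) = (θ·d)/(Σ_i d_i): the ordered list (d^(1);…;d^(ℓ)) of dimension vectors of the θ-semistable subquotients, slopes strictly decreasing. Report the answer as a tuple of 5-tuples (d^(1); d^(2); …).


Via rank(M_{q-1}∘⋯∘M_p): M ≅ I[1,2], I[1,3], I[3,5].
μ_θ-semistable layers: μ^(1)=13; μ^(2)=1; μ^(3)=-17/3

((0, 0, 1, 0, 0); (2, 2, 0, 0, 0); (0, 0, 1, 1, 1))


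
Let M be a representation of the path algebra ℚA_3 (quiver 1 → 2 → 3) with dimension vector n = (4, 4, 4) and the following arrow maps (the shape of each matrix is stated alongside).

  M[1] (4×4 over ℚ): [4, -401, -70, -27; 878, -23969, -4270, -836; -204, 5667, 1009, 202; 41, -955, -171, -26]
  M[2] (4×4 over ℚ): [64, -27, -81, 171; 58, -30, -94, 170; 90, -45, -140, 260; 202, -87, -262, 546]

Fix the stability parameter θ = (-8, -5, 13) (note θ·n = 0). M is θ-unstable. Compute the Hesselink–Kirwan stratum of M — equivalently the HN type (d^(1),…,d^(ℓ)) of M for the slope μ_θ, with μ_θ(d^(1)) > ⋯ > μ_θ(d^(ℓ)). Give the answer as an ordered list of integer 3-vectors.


Interval decomposition of M: I[1,2], I[1,3]^3, I[3,3].
HN type (ℓ=3): μ^(1)=13; μ^(2)=-5; μ^(3)=-8

((0, 0, 4); (0, 4, 0); (4, 0, 0))


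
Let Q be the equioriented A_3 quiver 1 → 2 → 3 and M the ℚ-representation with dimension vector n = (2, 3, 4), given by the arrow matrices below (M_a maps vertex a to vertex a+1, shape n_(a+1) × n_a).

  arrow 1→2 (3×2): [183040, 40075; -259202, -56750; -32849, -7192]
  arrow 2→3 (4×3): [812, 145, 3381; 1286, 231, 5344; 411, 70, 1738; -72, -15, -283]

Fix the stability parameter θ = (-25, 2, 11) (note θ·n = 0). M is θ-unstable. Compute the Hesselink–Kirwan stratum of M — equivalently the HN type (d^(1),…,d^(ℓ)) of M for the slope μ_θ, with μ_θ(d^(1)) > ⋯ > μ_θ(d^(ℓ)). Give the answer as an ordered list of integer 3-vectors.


Barcode: M ≅ I[1,3]^2, I[2,3], I[3,3]. HN layers by μ_θ (3 steps, strictly decreasing):
  μ^(1)=11; μ^(2)=2; μ^(3)=-25

((0, 0, 4); (0, 3, 0); (2, 0, 0))


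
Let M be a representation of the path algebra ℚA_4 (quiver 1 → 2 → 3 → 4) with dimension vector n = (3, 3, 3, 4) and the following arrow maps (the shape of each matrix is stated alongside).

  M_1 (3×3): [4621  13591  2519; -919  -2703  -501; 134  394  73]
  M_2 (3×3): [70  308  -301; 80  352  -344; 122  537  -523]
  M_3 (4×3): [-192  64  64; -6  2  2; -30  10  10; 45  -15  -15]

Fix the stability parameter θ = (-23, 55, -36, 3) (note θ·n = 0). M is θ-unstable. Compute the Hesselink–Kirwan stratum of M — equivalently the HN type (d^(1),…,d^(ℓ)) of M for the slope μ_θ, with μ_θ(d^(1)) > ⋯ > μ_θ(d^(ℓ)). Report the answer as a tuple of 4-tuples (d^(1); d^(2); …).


Barcode: M ≅ I[1,2], I[1,3], I[1,4], I[3,3], I[4,4]^3. HN layers by μ_θ (6 steps, strictly decreasing):
  μ^(1)=55; μ^(2)=19/2; μ^(3)=22/3; μ^(4)=3; μ^(5)=-23; μ^(6)=-36

((0, 1, 0, 0); (0, 1, 1, 0); (0, 1, 1, 1); (0, 0, 0, 3); (3, 0, 0, 0); (0, 0, 1, 0))


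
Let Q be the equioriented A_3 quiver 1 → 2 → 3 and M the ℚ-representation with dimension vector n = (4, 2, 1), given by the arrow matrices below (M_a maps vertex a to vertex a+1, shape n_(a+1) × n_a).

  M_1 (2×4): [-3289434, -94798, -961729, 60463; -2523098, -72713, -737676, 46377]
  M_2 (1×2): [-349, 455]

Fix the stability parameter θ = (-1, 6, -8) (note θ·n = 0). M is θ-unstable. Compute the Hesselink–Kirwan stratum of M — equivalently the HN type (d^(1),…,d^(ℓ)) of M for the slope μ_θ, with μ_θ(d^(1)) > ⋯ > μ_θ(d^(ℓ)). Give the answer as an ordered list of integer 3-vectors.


Via rank(M_{q-1}∘⋯∘M_p): M ≅ I[1,1]^2, I[1,2], I[1,3].
μ_θ-semistable layers: μ^(1)=6; μ^(2)=-1

((0, 1, 0); (4, 1, 1))


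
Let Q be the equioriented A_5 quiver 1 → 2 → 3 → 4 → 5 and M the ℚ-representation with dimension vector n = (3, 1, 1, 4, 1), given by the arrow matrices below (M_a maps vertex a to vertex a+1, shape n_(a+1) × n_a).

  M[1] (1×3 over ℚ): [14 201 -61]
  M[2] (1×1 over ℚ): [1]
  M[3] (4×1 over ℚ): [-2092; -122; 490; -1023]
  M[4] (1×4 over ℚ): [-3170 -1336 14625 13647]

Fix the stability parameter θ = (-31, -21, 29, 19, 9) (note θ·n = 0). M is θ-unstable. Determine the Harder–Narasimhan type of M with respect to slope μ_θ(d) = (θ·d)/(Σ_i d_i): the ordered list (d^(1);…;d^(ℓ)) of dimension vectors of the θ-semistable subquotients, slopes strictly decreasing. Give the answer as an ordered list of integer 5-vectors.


Interval decomposition of M: I[1,1]^2, I[1,5], I[4,4]^3.
HN type (ℓ=3): μ^(1)=19; μ^(2)=-21; μ^(3)=-31

((0, 0, 1, 4, 1); (0, 1, 0, 0, 0); (3, 0, 0, 0, 0))


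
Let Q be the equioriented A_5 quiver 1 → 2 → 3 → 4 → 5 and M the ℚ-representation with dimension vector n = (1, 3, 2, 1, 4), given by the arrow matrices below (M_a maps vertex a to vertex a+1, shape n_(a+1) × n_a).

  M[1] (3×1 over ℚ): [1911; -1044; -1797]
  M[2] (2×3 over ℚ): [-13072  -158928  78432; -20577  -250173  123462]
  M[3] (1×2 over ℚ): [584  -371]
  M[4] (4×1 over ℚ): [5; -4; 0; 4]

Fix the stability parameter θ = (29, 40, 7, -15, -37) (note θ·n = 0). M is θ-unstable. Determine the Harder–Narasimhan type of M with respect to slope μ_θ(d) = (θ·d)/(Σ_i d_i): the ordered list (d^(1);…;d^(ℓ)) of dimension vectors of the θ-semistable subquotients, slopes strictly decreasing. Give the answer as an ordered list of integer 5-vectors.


Via rank(M_{q-1}∘⋯∘M_p): M ≅ I[1,5], I[2,2]^2, I[3,3], I[5,5]^3.
μ_θ-semistable layers: μ^(1)=40; μ^(2)=7; μ^(3)=24/5; μ^(4)=-37

((0, 2, 0, 0, 0); (0, 0, 1, 0, 0); (1, 1, 1, 1, 1); (0, 0, 0, 0, 3))


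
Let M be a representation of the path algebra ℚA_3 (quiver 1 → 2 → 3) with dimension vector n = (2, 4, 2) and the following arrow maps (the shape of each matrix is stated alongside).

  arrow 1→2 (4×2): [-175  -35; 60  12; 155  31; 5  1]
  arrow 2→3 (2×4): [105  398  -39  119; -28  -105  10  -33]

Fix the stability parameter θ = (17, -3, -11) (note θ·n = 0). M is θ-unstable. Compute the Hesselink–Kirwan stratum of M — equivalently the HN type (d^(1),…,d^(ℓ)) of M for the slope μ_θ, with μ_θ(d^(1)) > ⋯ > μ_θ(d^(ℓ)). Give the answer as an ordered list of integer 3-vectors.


Interval decomposition of M: I[1,1], I[1,3], I[2,2]^2, I[2,3].
HN type (ℓ=4): μ^(1)=17; μ^(2)=1; μ^(3)=-3; μ^(4)=-7

((1, 0, 0); (1, 1, 1); (0, 2, 0); (0, 1, 1))


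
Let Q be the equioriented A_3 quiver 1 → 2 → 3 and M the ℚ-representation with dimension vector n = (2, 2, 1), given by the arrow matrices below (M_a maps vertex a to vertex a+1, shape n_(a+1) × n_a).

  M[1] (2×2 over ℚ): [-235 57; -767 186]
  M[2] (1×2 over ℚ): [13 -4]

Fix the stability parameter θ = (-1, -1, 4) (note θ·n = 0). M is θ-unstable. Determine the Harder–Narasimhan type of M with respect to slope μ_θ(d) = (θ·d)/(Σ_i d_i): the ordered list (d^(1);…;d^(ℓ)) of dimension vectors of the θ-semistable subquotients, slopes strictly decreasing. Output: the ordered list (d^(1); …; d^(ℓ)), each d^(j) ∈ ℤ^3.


Via rank(M_{q-1}∘⋯∘M_p): M ≅ I[1,2], I[1,3].
μ_θ-semistable layers: μ^(1)=4; μ^(2)=-1

((0, 0, 1); (2, 2, 0))


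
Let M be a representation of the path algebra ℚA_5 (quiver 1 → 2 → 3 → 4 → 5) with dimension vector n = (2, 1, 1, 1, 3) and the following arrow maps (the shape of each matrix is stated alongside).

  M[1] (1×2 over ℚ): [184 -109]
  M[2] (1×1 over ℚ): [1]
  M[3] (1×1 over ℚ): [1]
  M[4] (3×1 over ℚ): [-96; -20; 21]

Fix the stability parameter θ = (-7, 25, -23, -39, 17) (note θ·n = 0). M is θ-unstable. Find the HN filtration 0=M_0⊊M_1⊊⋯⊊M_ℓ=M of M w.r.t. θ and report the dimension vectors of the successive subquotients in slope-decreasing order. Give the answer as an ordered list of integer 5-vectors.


Barcode: M ≅ I[1,1], I[1,5], I[5,5]^2. HN layers by μ_θ (3 steps, strictly decreasing):
  μ^(1)=17; μ^(2)=-7; μ^(3)=-11

((0, 0, 0, 0, 3); (1, 0, 0, 0, 0); (1, 1, 1, 1, 0))


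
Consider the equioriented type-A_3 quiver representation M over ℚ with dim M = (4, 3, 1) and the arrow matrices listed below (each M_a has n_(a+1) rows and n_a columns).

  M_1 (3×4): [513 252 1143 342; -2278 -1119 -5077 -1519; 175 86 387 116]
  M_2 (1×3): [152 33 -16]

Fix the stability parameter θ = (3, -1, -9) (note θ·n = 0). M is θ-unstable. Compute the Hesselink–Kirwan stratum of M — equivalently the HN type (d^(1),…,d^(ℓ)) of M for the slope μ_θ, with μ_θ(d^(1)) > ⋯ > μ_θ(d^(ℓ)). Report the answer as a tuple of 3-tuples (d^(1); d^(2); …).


Barcode: M ≅ I[1,1]^2, I[1,2], I[1,3], I[2,2]. HN layers by μ_θ (4 steps, strictly decreasing):
  μ^(1)=3; μ^(2)=1; μ^(3)=-1; μ^(4)=-7/3

((2, 0, 0); (1, 1, 0); (0, 1, 0); (1, 1, 1))


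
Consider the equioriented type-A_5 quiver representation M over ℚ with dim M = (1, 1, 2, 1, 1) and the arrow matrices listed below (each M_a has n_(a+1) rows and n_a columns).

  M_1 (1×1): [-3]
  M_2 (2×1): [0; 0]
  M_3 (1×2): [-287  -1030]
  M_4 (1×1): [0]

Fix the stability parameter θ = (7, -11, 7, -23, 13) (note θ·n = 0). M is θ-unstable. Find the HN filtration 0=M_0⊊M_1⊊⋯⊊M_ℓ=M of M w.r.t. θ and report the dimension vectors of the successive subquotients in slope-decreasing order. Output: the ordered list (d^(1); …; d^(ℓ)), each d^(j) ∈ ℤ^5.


Via rank(M_{q-1}∘⋯∘M_p): M ≅ I[1,2], I[3,3], I[3,4], I[5,5].
μ_θ-semistable layers: μ^(1)=13; μ^(2)=7; μ^(3)=-2; μ^(4)=-8

((0, 0, 0, 0, 1); (0, 0, 1, 0, 0); (1, 1, 0, 0, 0); (0, 0, 1, 1, 0))


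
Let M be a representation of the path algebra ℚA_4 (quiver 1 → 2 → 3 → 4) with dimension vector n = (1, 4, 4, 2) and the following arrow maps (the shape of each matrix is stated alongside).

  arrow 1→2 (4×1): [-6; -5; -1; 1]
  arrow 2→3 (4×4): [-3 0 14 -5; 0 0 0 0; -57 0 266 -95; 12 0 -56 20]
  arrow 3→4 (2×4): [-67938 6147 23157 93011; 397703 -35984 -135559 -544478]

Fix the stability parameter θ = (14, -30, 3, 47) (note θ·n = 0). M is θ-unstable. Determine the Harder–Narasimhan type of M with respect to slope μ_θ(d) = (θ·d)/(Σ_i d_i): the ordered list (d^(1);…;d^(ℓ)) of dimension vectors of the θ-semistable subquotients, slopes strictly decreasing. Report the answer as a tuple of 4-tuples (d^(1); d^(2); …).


Via rank(M_{q-1}∘⋯∘M_p): M ≅ I[1,4], I[2,2]^3, I[3,3]^2, I[3,4].
μ_θ-semistable layers: μ^(1)=47; μ^(2)=3; μ^(3)=-8; μ^(4)=-30

((0, 0, 0, 2); (0, 0, 4, 0); (1, 1, 0, 0); (0, 3, 0, 0))


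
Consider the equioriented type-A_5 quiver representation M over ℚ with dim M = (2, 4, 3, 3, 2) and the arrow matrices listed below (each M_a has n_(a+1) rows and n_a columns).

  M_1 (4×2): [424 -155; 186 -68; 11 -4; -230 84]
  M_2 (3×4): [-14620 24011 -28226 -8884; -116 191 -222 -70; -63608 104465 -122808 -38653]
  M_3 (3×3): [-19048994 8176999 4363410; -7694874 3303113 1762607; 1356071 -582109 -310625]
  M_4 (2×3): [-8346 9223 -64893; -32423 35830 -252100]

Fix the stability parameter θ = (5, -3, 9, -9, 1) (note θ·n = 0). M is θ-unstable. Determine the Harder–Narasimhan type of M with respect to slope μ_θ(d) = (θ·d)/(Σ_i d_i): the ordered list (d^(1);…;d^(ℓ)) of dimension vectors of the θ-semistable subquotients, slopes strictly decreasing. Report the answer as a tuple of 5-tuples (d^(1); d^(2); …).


Barcode: M ≅ I[1,2]^2, I[2,5]^2, I[3,4]. HN layers by μ_θ (3 steps, strictly decreasing):
  μ^(1)=1; μ^(2)=0; μ^(3)=-3

((2, 2, 0, 0, 2); (0, 0, 3, 3, 0); (0, 2, 0, 0, 0))


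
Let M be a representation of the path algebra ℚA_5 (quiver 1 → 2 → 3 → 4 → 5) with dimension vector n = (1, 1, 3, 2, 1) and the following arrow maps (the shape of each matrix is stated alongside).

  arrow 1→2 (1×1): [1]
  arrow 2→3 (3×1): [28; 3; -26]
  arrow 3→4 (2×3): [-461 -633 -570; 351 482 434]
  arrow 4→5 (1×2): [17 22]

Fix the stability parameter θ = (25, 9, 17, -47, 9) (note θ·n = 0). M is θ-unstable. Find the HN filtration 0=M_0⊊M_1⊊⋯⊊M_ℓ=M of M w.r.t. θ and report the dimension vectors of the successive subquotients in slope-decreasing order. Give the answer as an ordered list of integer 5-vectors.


Interval decomposition of M: I[1,5], I[3,3], I[3,4].
HN type (ℓ=4): μ^(1)=17; μ^(2)=9; μ^(3)=1; μ^(4)=-15

((0, 0, 1, 0, 0); (0, 0, 0, 0, 1); (1, 1, 1, 1, 0); (0, 0, 1, 1, 0))


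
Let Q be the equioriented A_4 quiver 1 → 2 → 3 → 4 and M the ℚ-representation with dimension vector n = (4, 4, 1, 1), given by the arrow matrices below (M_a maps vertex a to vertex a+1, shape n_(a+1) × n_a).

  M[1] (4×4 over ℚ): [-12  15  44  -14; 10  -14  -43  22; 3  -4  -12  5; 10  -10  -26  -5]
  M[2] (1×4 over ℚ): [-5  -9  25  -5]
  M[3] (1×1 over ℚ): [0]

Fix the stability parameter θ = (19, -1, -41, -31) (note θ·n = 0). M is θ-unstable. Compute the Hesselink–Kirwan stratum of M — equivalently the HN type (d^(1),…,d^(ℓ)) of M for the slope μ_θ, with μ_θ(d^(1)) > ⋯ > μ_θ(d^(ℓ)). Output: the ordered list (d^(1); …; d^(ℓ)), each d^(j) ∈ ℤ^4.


Interval decomposition of M: I[1,2]^3, I[1,3], I[4,4].
HN type (ℓ=3): μ^(1)=9; μ^(2)=-23/3; μ^(3)=-31

((3, 3, 0, 0); (1, 1, 1, 0); (0, 0, 0, 1))


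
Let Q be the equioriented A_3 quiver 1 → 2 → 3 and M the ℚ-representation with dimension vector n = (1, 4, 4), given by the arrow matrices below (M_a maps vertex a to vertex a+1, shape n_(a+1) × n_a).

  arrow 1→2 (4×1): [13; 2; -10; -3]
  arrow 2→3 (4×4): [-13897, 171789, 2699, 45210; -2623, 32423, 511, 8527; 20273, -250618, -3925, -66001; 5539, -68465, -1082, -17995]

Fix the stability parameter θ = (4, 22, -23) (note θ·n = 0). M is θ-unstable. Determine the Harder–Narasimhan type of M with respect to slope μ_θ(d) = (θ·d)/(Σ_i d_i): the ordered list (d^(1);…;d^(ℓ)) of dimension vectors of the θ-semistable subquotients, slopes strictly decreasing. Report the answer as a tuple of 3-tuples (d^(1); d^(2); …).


Interval decomposition of M: I[1,3], I[2,3]^3.
HN type (ℓ=2): μ^(1)=1; μ^(2)=-1/2

((1, 1, 1); (0, 3, 3))


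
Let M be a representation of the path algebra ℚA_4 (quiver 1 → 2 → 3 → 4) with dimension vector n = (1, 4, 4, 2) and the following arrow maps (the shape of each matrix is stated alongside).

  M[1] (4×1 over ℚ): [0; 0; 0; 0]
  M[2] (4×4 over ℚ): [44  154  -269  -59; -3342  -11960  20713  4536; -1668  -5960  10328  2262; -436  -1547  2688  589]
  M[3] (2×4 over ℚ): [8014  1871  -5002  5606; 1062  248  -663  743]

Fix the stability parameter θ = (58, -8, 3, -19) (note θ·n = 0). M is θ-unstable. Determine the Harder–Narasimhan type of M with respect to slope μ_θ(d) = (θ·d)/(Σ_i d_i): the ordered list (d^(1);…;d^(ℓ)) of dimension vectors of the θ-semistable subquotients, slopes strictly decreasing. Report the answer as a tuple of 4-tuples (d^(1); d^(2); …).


Barcode: M ≅ I[1,1], I[2,2], I[2,3], I[2,4]^2, I[3,3]. HN layers by μ_θ (3 steps, strictly decreasing):
  μ^(1)=58; μ^(2)=3; μ^(3)=-8

((1, 0, 0, 0); (0, 0, 2, 0); (0, 4, 2, 2))


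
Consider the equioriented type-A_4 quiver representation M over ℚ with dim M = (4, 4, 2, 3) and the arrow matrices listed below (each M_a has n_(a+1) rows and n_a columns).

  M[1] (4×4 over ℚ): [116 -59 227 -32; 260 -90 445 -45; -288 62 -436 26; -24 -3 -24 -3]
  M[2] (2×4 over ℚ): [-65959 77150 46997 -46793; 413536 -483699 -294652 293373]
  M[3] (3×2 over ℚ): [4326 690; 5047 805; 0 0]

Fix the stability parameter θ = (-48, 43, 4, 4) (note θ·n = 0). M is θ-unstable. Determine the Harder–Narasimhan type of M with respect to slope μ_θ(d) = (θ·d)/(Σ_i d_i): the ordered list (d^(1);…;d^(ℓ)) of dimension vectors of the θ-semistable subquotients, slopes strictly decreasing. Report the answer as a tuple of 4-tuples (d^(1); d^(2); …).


Interval decomposition of M: I[1,1]^2, I[1,3], I[1,4], I[2,2]^2, I[4,4]^2.
HN type (ℓ=5): μ^(1)=43; μ^(2)=47/2; μ^(3)=17; μ^(4)=4; μ^(5)=-48

((0, 2, 0, 0); (0, 1, 1, 0); (0, 1, 1, 1); (0, 0, 0, 2); (4, 0, 0, 0))


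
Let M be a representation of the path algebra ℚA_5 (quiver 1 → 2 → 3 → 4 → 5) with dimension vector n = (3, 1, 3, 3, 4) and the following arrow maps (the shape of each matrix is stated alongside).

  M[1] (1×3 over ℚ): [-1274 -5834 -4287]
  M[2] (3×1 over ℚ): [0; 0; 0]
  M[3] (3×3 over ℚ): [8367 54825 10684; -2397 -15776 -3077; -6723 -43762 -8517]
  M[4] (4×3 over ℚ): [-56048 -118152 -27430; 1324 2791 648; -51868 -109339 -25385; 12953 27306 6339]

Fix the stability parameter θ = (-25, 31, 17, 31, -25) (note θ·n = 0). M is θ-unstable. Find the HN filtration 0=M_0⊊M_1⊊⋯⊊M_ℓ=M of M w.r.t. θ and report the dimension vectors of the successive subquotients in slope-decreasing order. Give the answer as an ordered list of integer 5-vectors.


Barcode: M ≅ I[1,1]^2, I[1,2], I[3,3], I[3,5]^2, I[4,5], I[5,5]. HN layers by μ_θ (5 steps, strictly decreasing):
  μ^(1)=31; μ^(2)=17; μ^(3)=23/3; μ^(4)=3; μ^(5)=-25

((0, 1, 0, 0, 0); (0, 0, 1, 0, 0); (0, 0, 2, 2, 2); (0, 0, 0, 1, 1); (3, 0, 0, 0, 1))


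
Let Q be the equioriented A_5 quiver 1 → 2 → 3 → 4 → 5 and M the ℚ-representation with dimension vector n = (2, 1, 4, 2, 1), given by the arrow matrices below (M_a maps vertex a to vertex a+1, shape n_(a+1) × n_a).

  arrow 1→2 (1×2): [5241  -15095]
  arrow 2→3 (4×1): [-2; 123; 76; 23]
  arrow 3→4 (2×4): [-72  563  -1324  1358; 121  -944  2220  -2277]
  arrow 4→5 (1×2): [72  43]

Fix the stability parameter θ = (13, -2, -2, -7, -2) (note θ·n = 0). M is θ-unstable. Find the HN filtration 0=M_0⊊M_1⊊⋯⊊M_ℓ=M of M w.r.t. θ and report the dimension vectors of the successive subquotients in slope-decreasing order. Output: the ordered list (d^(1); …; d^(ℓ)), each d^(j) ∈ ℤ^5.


Via rank(M_{q-1}∘⋯∘M_p): M ≅ I[1,1], I[1,5], I[3,3]^2, I[3,4].
μ_θ-semistable layers: μ^(1)=13; μ^(2)=0; μ^(3)=-2; μ^(4)=-9/2

((1, 0, 0, 0, 0); (1, 1, 1, 1, 1); (0, 0, 2, 0, 0); (0, 0, 1, 1, 0))


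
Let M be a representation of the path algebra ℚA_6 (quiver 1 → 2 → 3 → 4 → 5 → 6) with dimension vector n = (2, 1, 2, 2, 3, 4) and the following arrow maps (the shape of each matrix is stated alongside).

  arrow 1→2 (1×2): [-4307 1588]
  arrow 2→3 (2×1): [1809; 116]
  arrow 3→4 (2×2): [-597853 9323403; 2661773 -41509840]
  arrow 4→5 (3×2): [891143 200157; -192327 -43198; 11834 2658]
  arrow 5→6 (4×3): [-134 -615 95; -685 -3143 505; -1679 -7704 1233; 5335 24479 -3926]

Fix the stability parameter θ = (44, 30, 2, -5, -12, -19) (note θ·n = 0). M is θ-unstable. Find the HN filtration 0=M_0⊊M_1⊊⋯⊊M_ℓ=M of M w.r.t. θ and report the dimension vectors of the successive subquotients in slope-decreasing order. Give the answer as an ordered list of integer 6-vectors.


Interval decomposition of M: I[1,1], I[1,6], I[3,6], I[5,6], I[6,6].
HN type (ℓ=5): μ^(1)=44; μ^(2)=20/3; μ^(3)=-17/2; μ^(4)=-31/2; μ^(5)=-19

((1, 0, 0, 0, 0, 0); (1, 1, 1, 1, 1, 1); (0, 0, 1, 1, 1, 1); (0, 0, 0, 0, 1, 1); (0, 0, 0, 0, 0, 1))


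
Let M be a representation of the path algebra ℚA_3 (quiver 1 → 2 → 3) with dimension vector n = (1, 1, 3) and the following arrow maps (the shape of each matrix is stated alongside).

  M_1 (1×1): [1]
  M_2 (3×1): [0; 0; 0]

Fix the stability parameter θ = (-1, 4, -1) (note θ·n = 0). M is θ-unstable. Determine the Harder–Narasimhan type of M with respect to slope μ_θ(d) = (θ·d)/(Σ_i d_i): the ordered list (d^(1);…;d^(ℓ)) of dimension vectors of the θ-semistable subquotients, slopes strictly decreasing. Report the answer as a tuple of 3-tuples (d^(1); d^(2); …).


Interval decomposition of M: I[1,2], I[3,3]^3.
HN type (ℓ=2): μ^(1)=4; μ^(2)=-1

((0, 1, 0); (1, 0, 3))


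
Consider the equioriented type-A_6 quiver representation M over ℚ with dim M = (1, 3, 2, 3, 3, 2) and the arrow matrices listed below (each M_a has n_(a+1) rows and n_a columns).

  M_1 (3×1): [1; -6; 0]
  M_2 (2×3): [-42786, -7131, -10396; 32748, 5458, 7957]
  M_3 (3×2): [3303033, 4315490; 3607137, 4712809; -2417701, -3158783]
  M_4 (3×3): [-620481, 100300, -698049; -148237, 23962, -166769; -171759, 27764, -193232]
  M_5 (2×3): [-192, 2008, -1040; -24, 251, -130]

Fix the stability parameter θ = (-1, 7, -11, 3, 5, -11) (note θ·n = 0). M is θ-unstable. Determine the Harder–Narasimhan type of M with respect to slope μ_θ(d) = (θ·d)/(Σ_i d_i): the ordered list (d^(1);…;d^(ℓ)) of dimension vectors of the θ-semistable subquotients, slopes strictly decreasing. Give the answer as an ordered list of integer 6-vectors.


Barcode: M ≅ I[1,2], I[2,5], I[2,6], I[4,5], I[6,6]. HN layers by μ_θ (6 steps, strictly decreasing):
  μ^(1)=7; μ^(2)=5; μ^(3)=3; μ^(4)=-1; μ^(5)=-2; μ^(6)=-11

((0, 1, 0, 0, 0, 0); (0, 0, 0, 0, 2, 0); (0, 0, 0, 2, 0, 0); (1, 0, 0, 1, 1, 1); (0, 2, 2, 0, 0, 0); (0, 0, 0, 0, 0, 1))


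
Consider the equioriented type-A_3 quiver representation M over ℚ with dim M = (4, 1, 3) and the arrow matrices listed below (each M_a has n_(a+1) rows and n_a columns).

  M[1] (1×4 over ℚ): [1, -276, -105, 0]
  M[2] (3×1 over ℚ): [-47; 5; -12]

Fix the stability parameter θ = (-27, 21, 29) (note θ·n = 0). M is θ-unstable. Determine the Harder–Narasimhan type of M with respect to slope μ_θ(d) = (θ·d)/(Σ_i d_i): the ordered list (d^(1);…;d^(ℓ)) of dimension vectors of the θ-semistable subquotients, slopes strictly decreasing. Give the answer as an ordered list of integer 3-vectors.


Via rank(M_{q-1}∘⋯∘M_p): M ≅ I[1,1]^3, I[1,3], I[3,3]^2.
μ_θ-semistable layers: μ^(1)=29; μ^(2)=21; μ^(3)=-27

((0, 0, 3); (0, 1, 0); (4, 0, 0))


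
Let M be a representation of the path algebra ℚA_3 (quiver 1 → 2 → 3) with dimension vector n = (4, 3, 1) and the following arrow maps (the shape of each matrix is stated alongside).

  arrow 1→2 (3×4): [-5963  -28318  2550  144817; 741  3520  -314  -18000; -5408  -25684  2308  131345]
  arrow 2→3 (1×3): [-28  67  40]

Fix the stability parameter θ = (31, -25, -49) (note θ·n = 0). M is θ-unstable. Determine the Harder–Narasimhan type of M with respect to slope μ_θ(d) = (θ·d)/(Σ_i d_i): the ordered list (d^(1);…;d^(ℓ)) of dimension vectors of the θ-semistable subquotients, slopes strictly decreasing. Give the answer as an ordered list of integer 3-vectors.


Via rank(M_{q-1}∘⋯∘M_p): M ≅ I[1,1], I[1,2]^2, I[1,3].
μ_θ-semistable layers: μ^(1)=31; μ^(2)=3; μ^(3)=-43/3

((1, 0, 0); (2, 2, 0); (1, 1, 1))


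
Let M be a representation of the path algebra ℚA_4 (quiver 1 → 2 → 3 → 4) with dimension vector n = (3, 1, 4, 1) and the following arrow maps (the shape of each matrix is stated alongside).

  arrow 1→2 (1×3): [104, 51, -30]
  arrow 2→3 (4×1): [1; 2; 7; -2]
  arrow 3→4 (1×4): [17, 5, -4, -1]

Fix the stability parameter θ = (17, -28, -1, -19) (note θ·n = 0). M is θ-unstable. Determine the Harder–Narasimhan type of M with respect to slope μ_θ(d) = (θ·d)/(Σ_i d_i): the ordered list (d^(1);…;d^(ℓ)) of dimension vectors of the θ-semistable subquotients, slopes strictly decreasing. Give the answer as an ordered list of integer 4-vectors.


Via rank(M_{q-1}∘⋯∘M_p): M ≅ I[1,1]^2, I[1,4], I[3,3]^3.
μ_θ-semistable layers: μ^(1)=17; μ^(2)=-1; μ^(3)=-31/4

((2, 0, 0, 0); (0, 0, 3, 0); (1, 1, 1, 1))


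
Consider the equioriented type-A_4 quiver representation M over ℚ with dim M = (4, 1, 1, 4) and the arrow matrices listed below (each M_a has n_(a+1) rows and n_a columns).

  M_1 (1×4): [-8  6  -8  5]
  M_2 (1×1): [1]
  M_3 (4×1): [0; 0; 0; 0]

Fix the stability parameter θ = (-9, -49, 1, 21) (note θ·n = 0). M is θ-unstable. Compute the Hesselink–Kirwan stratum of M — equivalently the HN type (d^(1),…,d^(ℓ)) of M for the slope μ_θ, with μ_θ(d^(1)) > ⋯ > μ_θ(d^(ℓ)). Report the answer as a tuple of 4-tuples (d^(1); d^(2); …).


Interval decomposition of M: I[1,1]^3, I[1,3], I[4,4]^4.
HN type (ℓ=4): μ^(1)=21; μ^(2)=1; μ^(3)=-9; μ^(4)=-29

((0, 0, 0, 4); (0, 0, 1, 0); (3, 0, 0, 0); (1, 1, 0, 0))


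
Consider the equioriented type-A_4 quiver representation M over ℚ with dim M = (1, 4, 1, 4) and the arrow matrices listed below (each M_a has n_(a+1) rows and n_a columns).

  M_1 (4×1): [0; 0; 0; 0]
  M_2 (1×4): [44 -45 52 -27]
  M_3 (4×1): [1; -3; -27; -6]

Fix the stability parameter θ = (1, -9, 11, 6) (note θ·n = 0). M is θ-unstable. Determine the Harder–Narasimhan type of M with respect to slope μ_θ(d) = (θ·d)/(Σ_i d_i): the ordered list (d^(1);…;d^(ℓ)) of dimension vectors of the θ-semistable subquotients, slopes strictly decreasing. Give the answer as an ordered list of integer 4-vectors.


Via rank(M_{q-1}∘⋯∘M_p): M ≅ I[1,1], I[2,2]^3, I[2,4], I[4,4]^3.
μ_θ-semistable layers: μ^(1)=17/2; μ^(2)=6; μ^(3)=1; μ^(4)=-9

((0, 0, 1, 1); (0, 0, 0, 3); (1, 0, 0, 0); (0, 4, 0, 0))


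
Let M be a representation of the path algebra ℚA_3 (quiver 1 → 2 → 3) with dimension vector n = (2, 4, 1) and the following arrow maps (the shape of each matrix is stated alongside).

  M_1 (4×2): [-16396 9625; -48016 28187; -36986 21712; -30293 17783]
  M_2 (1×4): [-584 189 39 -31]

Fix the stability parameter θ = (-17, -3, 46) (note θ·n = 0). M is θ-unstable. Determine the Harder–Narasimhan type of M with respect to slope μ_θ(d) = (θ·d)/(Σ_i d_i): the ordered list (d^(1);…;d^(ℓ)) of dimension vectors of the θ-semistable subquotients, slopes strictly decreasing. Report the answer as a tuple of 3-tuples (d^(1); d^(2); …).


Barcode: M ≅ I[1,2], I[1,3], I[2,2]^2. HN layers by μ_θ (3 steps, strictly decreasing):
  μ^(1)=46; μ^(2)=-3; μ^(3)=-17

((0, 0, 1); (0, 4, 0); (2, 0, 0))
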